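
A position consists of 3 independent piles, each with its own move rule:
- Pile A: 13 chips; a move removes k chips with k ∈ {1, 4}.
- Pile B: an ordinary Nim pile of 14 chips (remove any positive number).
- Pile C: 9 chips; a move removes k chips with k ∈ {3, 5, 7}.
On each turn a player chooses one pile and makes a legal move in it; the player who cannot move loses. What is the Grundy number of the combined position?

Build the Grundy sequence for pile A with g(k) = mex{g(k−s) : s ∈ {1, 4}, s ≤ k}:
k:     0  1  2  3  4  5  6  7  8  9 10 11 12 13
g(k):  0  1  0  1  2  0  1  0  1  2  0  1  0  1
So g(13) = 1.
Pile B is a plain Nim pile of size 14, so its Grundy value is 14.
For pile C, compute g(0), g(1), … with moves {3, 5, 7}:
g(0) = mex{} = 0
g(1) = mex{} = 0
g(2) = mex{} = 0
g(3) = mex{0} = 1
g(4) = mex{0} = 1
g(5) = mex{0} = 1
g(6) = mex{0,1} = 2
g(7) = mex{0,1} = 2
g(8) = mex{0,1} = 2
g(9) = mex{0,1,2} = 3
So g(9) = 3.
By the Sprague-Grundy theorem, the Grundy value of a sum of independent games is the XOR of the component values.
Combined value = 1 ⊕ 14 ⊕ 3 = 12.

12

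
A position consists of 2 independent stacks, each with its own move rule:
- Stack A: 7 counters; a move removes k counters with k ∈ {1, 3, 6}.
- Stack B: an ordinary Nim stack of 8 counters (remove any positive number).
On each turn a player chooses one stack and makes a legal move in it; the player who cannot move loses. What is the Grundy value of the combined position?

11

For stack A, compute g(0), g(1), … with moves {1, 3, 6}:
g(0) = mex{} = 0
g(1) = mex{0} = 1
g(2) = mex{1} = 0
g(3) = mex{0} = 1
g(4) = mex{1} = 0
g(5) = mex{0} = 1
g(6) = mex{0,1} = 2
g(7) = mex{0,1,2} = 3
So g(7) = 3.
Stack B is a plain Nim stack of size 8, so its Grundy value is 8.
The value of a disjunctive sum is the nim-sum of the parts.
Combined value = 3 ⊕ 8 = 11.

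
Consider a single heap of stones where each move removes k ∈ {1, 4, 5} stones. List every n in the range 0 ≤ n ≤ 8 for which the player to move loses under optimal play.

0, 2, 8

Build the Grundy sequence with g(k) = mex{g(k−s) : s ∈ {1, 4, 5}, s ≤ k}:
k:     0  1  2  3  4  5  6  7  8
g(k):  0  1  0  1  2  3  2  3  0
The P-positions (g = 0) in 0..8 are 0, 2, 8.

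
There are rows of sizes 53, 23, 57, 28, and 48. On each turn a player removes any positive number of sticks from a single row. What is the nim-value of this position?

55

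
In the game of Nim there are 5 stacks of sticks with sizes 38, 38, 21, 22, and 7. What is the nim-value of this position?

4

Compute the nim-sum pairwise:
38 ⊕ 38 = 0
0 ⊕ 21 = 21
21 ⊕ 22 = 3
3 ⊕ 7 = 4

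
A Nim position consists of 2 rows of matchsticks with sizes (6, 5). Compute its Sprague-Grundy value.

3

Nim-sum: 6 ⊕ 5 = 3.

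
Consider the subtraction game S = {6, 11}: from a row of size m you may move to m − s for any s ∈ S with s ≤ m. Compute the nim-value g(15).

Grundy values for subtraction set {6, 11}:
k:     0  1  2  3  4  5  6  7  8  9 10 11 12 13 14 15
g(k):  0  0  0  0  0  0  1  1  1  1  1  1  2  2  2  2
So g(15) = 2.

2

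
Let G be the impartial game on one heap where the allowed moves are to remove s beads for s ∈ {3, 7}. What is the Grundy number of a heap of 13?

1

Build the Grundy sequence with g(k) = mex{g(k−s) : s ∈ {3, 7}, s ≤ k}:
g(0) = mex{} = 0
g(1) = mex{} = 0
g(2) = mex{} = 0
g(3) = mex{0} = 1
g(4) = mex{0} = 1
g(5) = mex{0} = 1
g(6) = mex{1} = 0
g(7) = mex{0,1} = 2
g(8) = mex{0,1} = 2
g(9) = mex{0} = 1
g(10) = mex{1,2} = 0
g(11) = mex{1,2} = 0
g(12) = mex{1} = 0
g(13) = mex{0} = 1
So g(13) = 1.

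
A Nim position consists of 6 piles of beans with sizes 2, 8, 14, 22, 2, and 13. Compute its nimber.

29

Bitwise XOR of the heap sizes:
  00010  (2)
  01000  (8)
  01110  (14)
  10110  (22)
  00010  (2)
  01101  (13)
  -----
  11101  (29)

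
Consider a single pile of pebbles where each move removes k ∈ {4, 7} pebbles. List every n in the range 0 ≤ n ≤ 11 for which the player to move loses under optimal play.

Compute g(0), g(1), … for moves {4, 7}:
g(0) = mex{} = 0
g(1) = mex{} = 0
g(2) = mex{} = 0
g(3) = mex{} = 0
g(4) = mex{0} = 1
g(5) = mex{0} = 1
g(6) = mex{0} = 1
g(7) = mex{0} = 1
g(8) = mex{0,1} = 2
g(9) = mex{0,1} = 2
g(10) = mex{0,1} = 2
g(11) = mex{1} = 0
The P-positions (g = 0) in 0..11 are 0, 1, 2, 3, 11.

0, 1, 2, 3, 11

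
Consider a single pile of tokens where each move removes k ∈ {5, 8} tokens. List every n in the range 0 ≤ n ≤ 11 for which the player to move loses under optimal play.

0, 1, 2, 3, 4

Grundy values for subtraction set {5, 8}:
g(0) = mex{} = 0
g(1) = mex{} = 0
g(2) = mex{} = 0
g(3) = mex{} = 0
g(4) = mex{} = 0
g(5) = mex{0} = 1
g(6) = mex{0} = 1
g(7) = mex{0} = 1
g(8) = mex{0} = 1
g(9) = mex{0} = 1
g(10) = mex{0,1} = 2
g(11) = mex{0,1} = 2
The P-positions (g = 0) in 0..11 are 0, 1, 2, 3, 4.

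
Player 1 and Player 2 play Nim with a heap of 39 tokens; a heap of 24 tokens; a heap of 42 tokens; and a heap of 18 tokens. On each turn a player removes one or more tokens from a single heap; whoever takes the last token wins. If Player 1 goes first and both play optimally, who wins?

Player 1 wins

Compute the nim-sum pairwise:
39 XOR 24 = 63
63 XOR 42 = 21
21 XOR 18 = 7
The nim-sum is 7 ≠ 0, so this is an N-position: the player to move can win; Player 1 has a winning move.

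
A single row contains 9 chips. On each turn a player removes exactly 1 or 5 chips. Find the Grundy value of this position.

Build the Grundy sequence with g(k) = mex{g(k−s) : s ∈ {1, 5}, s ≤ k}:
k:     0  1  2  3  4  5  6  7  8  9
g(k):  0  1  0  1  0  1  0  1  0  1
So g(9) = 1.

1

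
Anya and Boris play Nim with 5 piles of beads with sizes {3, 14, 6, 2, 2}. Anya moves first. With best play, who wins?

Write each in binary and XOR column by column:
  0011  (3)
  1110  (14)
  0110  (6)
  0010  (2)
  0010  (2)
  ----
  1011  (11)
The nim-sum is 11 ≠ 0, so this is an N-position: the player to move can win; Anya has a winning move.

Anya wins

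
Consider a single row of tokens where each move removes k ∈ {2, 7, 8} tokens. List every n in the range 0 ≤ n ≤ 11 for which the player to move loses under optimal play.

0, 1, 4, 5, 10

Compute g(0), g(1), … for moves {2, 7, 8}:
k:     0  1  2  3  4  5  6  7  8  9 10 11
g(k):  0  0  1  1  0  0  1  1  2  2  0  3
The P-positions (g = 0) in 0..11 are 0, 1, 4, 5, 10.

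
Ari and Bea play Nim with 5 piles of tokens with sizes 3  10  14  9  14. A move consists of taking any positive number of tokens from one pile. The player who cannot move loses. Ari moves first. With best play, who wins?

Bea wins

Nim-sum: 3 ^ 10 ^ 14 ^ 9 ^ 14 = 0.
The nim-sum is 0, so this is a P-position: the player to move is in a losing position under optimal play; Ari is about to move from it and so loses — Bea wins.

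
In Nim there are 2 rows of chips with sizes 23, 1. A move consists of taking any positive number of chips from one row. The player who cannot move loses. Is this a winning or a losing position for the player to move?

Winning position

In binary:
  10111  (23)
  00001  (1)
  -----
  10110  (22)
The nim-sum is 22 ≠ 0, so this is an N-position: the player to move can win.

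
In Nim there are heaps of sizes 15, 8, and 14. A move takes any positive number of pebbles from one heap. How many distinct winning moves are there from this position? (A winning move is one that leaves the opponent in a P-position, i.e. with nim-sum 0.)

In binary:
  1111  (15)
  1000  (8)
  1110  (14)
  ----
  1001  (9)
The overall nim-sum is X = 9. A heap of size p has a winning move iff p XOR X < p (reduce it to p XOR X).
  15: 15 XOR 9 = 6 < 15 — winning move (to 6).
  8: 8 XOR 9 = 1 < 8 — winning move (to 1).
  14: 14 XOR 9 = 7 < 14 — winning move (to 7).
That gives 3 winning moves.

3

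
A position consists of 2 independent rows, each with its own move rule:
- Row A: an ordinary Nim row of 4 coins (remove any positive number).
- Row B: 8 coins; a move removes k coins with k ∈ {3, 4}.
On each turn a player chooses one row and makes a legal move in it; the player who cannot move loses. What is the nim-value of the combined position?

4

Row A is a plain Nim row of size 4, so its Grundy value is 4.
For row B, compute g(0), g(1), … with moves {3, 4}:
g(0) = mex{} = 0
g(1) = mex{} = 0
g(2) = mex{} = 0
g(3) = mex{0} = 1
g(4) = mex{0} = 1
g(5) = mex{0} = 1
g(6) = mex{0,1} = 2
g(7) = mex{1} = 0
g(8) = mex{1} = 0
So g(8) = 0.
By the Sprague-Grundy theorem, the Grundy value of a sum of independent games is the XOR of the component values.
Combined value = 4 XOR 0 = 4.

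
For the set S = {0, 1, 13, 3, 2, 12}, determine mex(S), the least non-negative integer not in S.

4

The values 0, 1, 2, 3 are all present; 4 is the first non-negative integer missing from the set.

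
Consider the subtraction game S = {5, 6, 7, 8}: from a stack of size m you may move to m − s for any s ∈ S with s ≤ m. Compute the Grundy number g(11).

Compute g(0), g(1), … for moves {5, 6, 7, 8}:
g(0) = mex{} = 0
g(1) = mex{} = 0
g(2) = mex{} = 0
g(3) = mex{} = 0
g(4) = mex{} = 0
g(5) = mex{0} = 1
g(6) = mex{0} = 1
g(7) = mex{0} = 1
g(8) = mex{0} = 1
g(9) = mex{0} = 1
g(10) = mex{0,1} = 2
g(11) = mex{0,1} = 2
So g(11) = 2.

2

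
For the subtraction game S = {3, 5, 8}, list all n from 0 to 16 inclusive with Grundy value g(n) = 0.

0, 1, 2, 11, 12, 13

Grundy values for subtraction set {3, 5, 8}:
k:     0  1  2  3  4  5  6  7  8  9 10 11 12 13 14 15 16
g(k):  0  0  0  1  1  1  2  2  2  3  3  0  0  0  1  1  1
The P-positions (g = 0) in 0..16 are 0, 1, 2, 11, 12, 13.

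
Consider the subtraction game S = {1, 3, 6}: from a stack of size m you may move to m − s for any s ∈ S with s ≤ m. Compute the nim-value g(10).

Compute g(0), g(1), … for moves {1, 3, 6}:
k:     0  1  2  3  4  5  6  7  8  9 10
g(k):  0  1  0  1  0  1  2  3  2  0  1
So g(10) = 1.

1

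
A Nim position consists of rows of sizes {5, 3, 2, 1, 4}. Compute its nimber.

1

Compute the nim-sum pairwise:
5 ⊕ 3 = 6
6 ⊕ 2 = 4
4 ⊕ 1 = 5
5 ⊕ 4 = 1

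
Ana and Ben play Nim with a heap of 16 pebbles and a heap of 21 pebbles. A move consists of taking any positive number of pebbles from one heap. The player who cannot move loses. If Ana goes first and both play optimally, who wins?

Ana wins

Nim-sum: 16 ^ 21 = 5.
The nim-sum is 5 ≠ 0, so this is an N-position: the player to move can win; Ana has a winning move.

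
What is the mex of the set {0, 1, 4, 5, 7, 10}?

2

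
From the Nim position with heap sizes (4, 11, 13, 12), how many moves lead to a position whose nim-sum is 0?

3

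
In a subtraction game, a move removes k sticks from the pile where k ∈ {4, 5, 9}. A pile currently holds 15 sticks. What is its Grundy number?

0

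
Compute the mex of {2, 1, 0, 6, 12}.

3

The values 0, 1, 2 are all present; 3 is the first non-negative integer missing from the set.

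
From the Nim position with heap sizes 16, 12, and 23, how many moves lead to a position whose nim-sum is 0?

1

Nim-sum: 16 ⊕ 12 ⊕ 23 = 11.
The overall nim-sum is X = 11. A heap of size p has a winning move iff p XOR X < p (reduce it to p XOR X).
  16: 16 XOR 11 = 27 ≥ 16 — no move.
  12: 12 XOR 11 = 7 < 12 — winning move (to 7).
  23: 23 XOR 11 = 28 ≥ 23 — no move.
That gives 1 winning move.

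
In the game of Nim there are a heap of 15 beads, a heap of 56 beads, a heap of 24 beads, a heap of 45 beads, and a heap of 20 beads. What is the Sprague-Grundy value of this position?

22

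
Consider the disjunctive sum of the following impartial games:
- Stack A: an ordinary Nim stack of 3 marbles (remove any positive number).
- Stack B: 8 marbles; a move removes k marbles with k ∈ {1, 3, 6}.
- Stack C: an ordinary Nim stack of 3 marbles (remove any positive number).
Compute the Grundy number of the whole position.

Stack A is a plain Nim stack of size 3, so its Grundy value is 3.
For stack B, compute g(0), g(1), … with moves {1, 3, 6}:
g(0) = mex{} = 0
g(1) = mex{0} = 1
g(2) = mex{1} = 0
g(3) = mex{0} = 1
g(4) = mex{1} = 0
g(5) = mex{0} = 1
g(6) = mex{0,1} = 2
g(7) = mex{0,1,2} = 3
g(8) = mex{0,1,3} = 2
So g(8) = 2.
Stack C is a plain Nim stack of size 3, so its Grundy value is 3.
By the Sprague-Grundy theorem, the Grundy value of a sum of independent games is the XOR of the component values.
Combined value = 3 ⊕ 2 ⊕ 3 = 2.

2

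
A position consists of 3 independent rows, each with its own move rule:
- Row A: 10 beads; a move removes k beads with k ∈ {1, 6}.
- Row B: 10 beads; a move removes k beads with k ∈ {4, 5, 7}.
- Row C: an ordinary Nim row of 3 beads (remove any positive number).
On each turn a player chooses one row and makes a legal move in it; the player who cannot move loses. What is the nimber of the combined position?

0

Build the Grundy sequence for row A with g(k) = mex{g(k−s) : s ∈ {1, 6}, s ≤ k}:
k:     0  1  2  3  4  5  6  7  8  9 10
g(k):  0  1  0  1  0  1  2  0  1  0  1
So g(10) = 1.
Grundy values for row B (subtraction set {4, 5, 7}):
g(0) = mex{} = 0
g(1) = mex{} = 0
g(2) = mex{} = 0
g(3) = mex{} = 0
g(4) = mex{0} = 1
g(5) = mex{0} = 1
g(6) = mex{0} = 1
g(7) = mex{0} = 1
g(8) = mex{0,1} = 2
g(9) = mex{0,1} = 2
g(10) = mex{0,1} = 2
So g(10) = 2.
Row C is a plain Nim row of size 3, so its Grundy value is 3.
By the Sprague-Grundy theorem, the Grundy value of a sum of independent games is the XOR of the component values.
Combined value = 1 ⊕ 2 ⊕ 3 = 0.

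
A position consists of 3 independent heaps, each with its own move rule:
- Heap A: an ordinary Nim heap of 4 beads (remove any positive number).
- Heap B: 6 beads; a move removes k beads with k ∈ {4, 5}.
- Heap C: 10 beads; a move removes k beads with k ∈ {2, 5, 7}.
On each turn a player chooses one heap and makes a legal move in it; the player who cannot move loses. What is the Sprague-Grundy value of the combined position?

Heap A is a plain Nim heap of size 4, so its Grundy value is 4.
For heap B, compute g(0), g(1), … with moves {4, 5}:
g(0) = mex{} = 0
g(1) = mex{} = 0
g(2) = mex{} = 0
g(3) = mex{} = 0
g(4) = mex{0} = 1
g(5) = mex{0} = 1
g(6) = mex{0} = 1
So g(6) = 1.
Grundy values for heap C (subtraction set {2, 5, 7}):
g(0) = mex{} = 0
g(1) = mex{} = 0
g(2) = mex{0} = 1
g(3) = mex{0} = 1
g(4) = mex{1} = 0
g(5) = mex{0,1} = 2
g(6) = mex{0} = 1
g(7) = mex{0,1,2} = 3
g(8) = mex{0,1} = 2
g(9) = mex{0,1,3} = 2
g(10) = mex{1,2} = 0
So g(10) = 0.
The value of a disjunctive sum is the nim-sum of the parts.
Combined value = 4 XOR 1 XOR 0 = 5.

5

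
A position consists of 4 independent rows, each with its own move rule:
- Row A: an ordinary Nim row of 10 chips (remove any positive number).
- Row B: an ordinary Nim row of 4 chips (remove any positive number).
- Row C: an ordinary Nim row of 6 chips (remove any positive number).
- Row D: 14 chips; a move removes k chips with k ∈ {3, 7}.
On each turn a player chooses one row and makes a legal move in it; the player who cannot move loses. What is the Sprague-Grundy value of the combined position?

9

Row A is a plain Nim row of size 10, so its Grundy value is 10.
Row B is a plain Nim row of size 4, so its Grundy value is 4.
Row C is a plain Nim row of size 6, so its Grundy value is 6.
For row D, compute g(0), g(1), … with moves {3, 7}:
g(0) = mex{} = 0
g(1) = mex{} = 0
g(2) = mex{} = 0
g(3) = mex{0} = 1
g(4) = mex{0} = 1
g(5) = mex{0} = 1
g(6) = mex{1} = 0
g(7) = mex{0,1} = 2
g(8) = mex{0,1} = 2
g(9) = mex{0} = 1
g(10) = mex{1,2} = 0
g(11) = mex{1,2} = 0
g(12) = mex{1} = 0
g(13) = mex{0} = 1
g(14) = mex{0,2} = 1
So g(14) = 1.
The value of a disjunctive sum is the nim-sum of the parts.
Combined value = 10 XOR 4 XOR 6 XOR 1 = 9.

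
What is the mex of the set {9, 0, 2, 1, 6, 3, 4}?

The values 0, 1, 2, 3, 4 are all present; 5 is the first non-negative integer missing from the set.

5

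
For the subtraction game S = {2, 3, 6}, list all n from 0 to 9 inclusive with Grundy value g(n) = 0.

Grundy values for subtraction set {2, 3, 6}:
k:     0  1  2  3  4  5  6  7  8  9
g(k):  0  0  1  1  2  0  3  1  2  0
The P-positions (g = 0) in 0..9 are 0, 1, 5, 9.

0, 1, 5, 9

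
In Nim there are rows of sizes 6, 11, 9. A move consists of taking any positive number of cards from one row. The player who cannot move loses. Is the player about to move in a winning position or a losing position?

Winning position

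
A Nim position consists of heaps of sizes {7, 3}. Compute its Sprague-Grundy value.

4

Bitwise XOR of the heap sizes:
  111  (7)
  011  (3)
  ---
  100  (4)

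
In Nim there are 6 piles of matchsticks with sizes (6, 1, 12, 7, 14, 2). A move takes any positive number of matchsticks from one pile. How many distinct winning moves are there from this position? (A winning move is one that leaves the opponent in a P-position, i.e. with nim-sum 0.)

0

Nim-sum: 6 ⊕ 1 ⊕ 12 ⊕ 7 ⊕ 14 ⊕ 2 = 0.
The nim-sum is already 0, so every move leaves a nonzero nim-sum — there are no winning moves.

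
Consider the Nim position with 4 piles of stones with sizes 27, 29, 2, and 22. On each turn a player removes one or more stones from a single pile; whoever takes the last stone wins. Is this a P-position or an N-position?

Nim-sum: 27 ⊕ 29 ⊕ 2 ⊕ 22 = 18.
The nim-sum is 18 ≠ 0, so this is an N-position: the player to move can win.

N-position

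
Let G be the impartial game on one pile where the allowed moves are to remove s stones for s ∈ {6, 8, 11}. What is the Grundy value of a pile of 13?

2

Build the Grundy sequence with g(k) = mex{g(k−s) : s ∈ {6, 8, 11}, s ≤ k}:
g(0) = mex{} = 0
g(1) = mex{} = 0
g(2) = mex{} = 0
g(3) = mex{} = 0
g(4) = mex{} = 0
g(5) = mex{} = 0
g(6) = mex{0} = 1
g(7) = mex{0} = 1
g(8) = mex{0} = 1
g(9) = mex{0} = 1
g(10) = mex{0} = 1
g(11) = mex{0} = 1
g(12) = mex{0,1} = 2
g(13) = mex{0,1} = 2
So g(13) = 2.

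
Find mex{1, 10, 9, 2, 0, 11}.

The values 0, 1, 2 are all present; 3 is the first non-negative integer missing from the set.

3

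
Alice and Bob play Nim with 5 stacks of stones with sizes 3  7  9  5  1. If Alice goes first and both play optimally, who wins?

Compute the nim-sum pairwise:
3 XOR 7 = 4
4 XOR 9 = 13
13 XOR 5 = 8
8 XOR 1 = 9
The nim-sum is 9 ≠ 0, so this is an N-position: the player to move can win; Alice has a winning move.

Alice wins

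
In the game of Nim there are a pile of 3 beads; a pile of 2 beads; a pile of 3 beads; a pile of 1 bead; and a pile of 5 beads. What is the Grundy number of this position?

6

Bitwise XOR of the heap sizes:
  011  (3)
  010  (2)
  011  (3)
  001  (1)
  101  (5)
  ---
  110  (6)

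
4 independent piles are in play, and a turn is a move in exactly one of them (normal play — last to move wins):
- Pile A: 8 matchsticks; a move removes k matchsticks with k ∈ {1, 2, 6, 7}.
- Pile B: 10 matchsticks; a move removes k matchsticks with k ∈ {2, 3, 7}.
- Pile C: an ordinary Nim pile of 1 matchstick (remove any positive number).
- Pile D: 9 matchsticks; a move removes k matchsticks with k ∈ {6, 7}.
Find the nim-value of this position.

Grundy values for pile A (subtraction set {1, 2, 6, 7}):
k:     0  1  2  3  4  5  6  7  8
g(k):  0  1  2  0  1  2  3  4  0
So g(8) = 0.
For pile B, compute g(0), g(1), … with moves {2, 3, 7}:
k:     0  1  2  3  4  5  6  7  8  9 10
g(k):  0  0  1  1  2  0  0  1  1  2  0
So g(10) = 0.
Pile C is a plain Nim pile of size 1, so its Grundy value is 1.
Grundy values for pile D (subtraction set {6, 7}):
g(0) = mex{} = 0
g(1) = mex{} = 0
g(2) = mex{} = 0
g(3) = mex{} = 0
g(4) = mex{} = 0
g(5) = mex{} = 0
g(6) = mex{0} = 1
g(7) = mex{0} = 1
g(8) = mex{0} = 1
g(9) = mex{0} = 1
So g(9) = 1.
By the Sprague-Grundy theorem, the Grundy value of a sum of independent games is the XOR of the component values.
Combined value = 0 ⊕ 0 ⊕ 1 ⊕ 1 = 0.

0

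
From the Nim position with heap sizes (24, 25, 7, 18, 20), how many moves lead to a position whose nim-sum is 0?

Compute the nim-sum pairwise:
24 ^ 25 = 1
1 ^ 7 = 6
6 ^ 18 = 20
20 ^ 20 = 0
The nim-sum is already 0, so every move leaves a nonzero nim-sum — there are no winning moves.

0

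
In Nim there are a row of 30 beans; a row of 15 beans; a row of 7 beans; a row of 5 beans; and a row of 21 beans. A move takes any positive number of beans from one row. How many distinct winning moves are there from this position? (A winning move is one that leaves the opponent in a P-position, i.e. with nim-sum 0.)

5

Write each in binary and XOR column by column:
  11110  (30)
  01111  (15)
  00111  (7)
  00101  (5)
  10101  (21)
  -----
  00110  (6)
The overall nim-sum is X = 6. A row of size p has a winning move iff p XOR X < p (reduce it to p XOR X).
  30: 30 XOR 6 = 24 < 30 — winning move (to 24).
  15: 15 XOR 6 = 9 < 15 — winning move (to 9).
  7: 7 XOR 6 = 1 < 7 — winning move (to 1).
  5: 5 XOR 6 = 3 < 5 — winning move (to 3).
  21: 21 XOR 6 = 19 < 21 — winning move (to 19).
That gives 5 winning moves.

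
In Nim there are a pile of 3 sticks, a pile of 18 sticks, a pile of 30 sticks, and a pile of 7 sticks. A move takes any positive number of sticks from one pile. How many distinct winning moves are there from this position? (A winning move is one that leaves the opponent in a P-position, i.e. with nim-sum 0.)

1

Nim-sum: 3 ⊕ 18 ⊕ 30 ⊕ 7 = 8.
The overall nim-sum is X = 8. A pile of size p has a winning move iff p XOR X < p (reduce it to p XOR X).
  3: 3 XOR 8 = 11 ≥ 3 — no move.
  18: 18 XOR 8 = 26 ≥ 18 — no move.
  30: 30 XOR 8 = 22 < 30 — winning move (to 22).
  7: 7 XOR 8 = 15 ≥ 7 — no move.
That gives 1 winning move.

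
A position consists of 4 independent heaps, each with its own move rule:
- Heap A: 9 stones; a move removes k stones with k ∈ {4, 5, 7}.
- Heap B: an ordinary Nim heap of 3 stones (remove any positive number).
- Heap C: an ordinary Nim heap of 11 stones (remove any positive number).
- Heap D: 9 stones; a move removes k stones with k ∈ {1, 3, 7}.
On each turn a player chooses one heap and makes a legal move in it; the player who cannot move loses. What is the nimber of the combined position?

Grundy values for heap A (subtraction set {4, 5, 7}):
g(0) = mex{} = 0
g(1) = mex{} = 0
g(2) = mex{} = 0
g(3) = mex{} = 0
g(4) = mex{0} = 1
g(5) = mex{0} = 1
g(6) = mex{0} = 1
g(7) = mex{0} = 1
g(8) = mex{0,1} = 2
g(9) = mex{0,1} = 2
So g(9) = 2.
Heap B is a plain Nim heap of size 3, so its Grundy value is 3.
Heap C is a plain Nim heap of size 11, so its Grundy value is 11.
Grundy values for heap D (subtraction set {1, 3, 7}):
g(0) = mex{} = 0
g(1) = mex{0} = 1
g(2) = mex{1} = 0
g(3) = mex{0} = 1
g(4) = mex{1} = 0
g(5) = mex{0} = 1
g(6) = mex{1} = 0
g(7) = mex{0} = 1
g(8) = mex{1} = 0
g(9) = mex{0} = 1
So g(9) = 1.
The value of a disjunctive sum is the nim-sum of the parts.
Combined value = 2 ⊕ 3 ⊕ 11 ⊕ 1 = 11.

11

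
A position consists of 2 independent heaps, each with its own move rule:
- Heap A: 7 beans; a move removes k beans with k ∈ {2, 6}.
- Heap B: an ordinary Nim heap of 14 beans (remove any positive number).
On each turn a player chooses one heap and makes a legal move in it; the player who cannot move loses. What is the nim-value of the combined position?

Grundy values for heap A (subtraction set {2, 6}):
k:     0  1  2  3  4  5  6  7
g(k):  0  0  1  1  0  0  1  1
So g(7) = 1.
Heap B is a plain Nim heap of size 14, so its Grundy value is 14.
By the Sprague-Grundy theorem, the Grundy value of a sum of independent games is the XOR of the component values.
Combined value = 1 ⊕ 14 = 15.

15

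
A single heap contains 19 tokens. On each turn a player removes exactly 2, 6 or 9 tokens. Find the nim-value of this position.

Compute g(0), g(1), … for moves {2, 6, 9}:
k:     0  1  2  3  4  5  6  7  8  9 10 11 12 13 14 15 16 17 18 19
g(k):  0  0  1  1  0  0  1  1  0  2  1  3  0  2  1  0  0  1  1  0
So g(19) = 0.

0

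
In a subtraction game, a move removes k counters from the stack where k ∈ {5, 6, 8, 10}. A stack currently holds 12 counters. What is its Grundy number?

2

Build the Grundy sequence with g(k) = mex{g(k−s) : s ∈ {5, 6, 8, 10}, s ≤ k}:
g(0) = mex{} = 0
g(1) = mex{} = 0
g(2) = mex{} = 0
g(3) = mex{} = 0
g(4) = mex{} = 0
g(5) = mex{0} = 1
g(6) = mex{0} = 1
g(7) = mex{0} = 1
g(8) = mex{0} = 1
g(9) = mex{0} = 1
g(10) = mex{0,1} = 2
g(11) = mex{0,1} = 2
g(12) = mex{0,1} = 2
So g(12) = 2.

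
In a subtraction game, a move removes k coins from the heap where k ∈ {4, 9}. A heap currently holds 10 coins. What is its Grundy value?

Grundy values for subtraction set {4, 9}:
k:     0  1  2  3  4  5  6  7  8  9 10
g(k):  0  0  0  0  1  1  1  1  0  2  2
So g(10) = 2.

2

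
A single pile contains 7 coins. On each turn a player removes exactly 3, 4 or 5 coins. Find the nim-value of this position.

2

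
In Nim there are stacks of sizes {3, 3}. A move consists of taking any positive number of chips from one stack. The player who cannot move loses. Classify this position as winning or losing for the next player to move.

Nim-sum: 3 ⊕ 3 = 0.
The nim-sum is 0, so this is a P-position: the player to move is in a losing position under optimal play.

Losing position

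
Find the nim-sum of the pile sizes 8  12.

4

Write each in binary and XOR column by column:
  1000  (8)
  1100  (12)
  ----
  0100  (4)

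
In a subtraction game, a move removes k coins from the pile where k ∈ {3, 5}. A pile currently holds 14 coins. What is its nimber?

Grundy values for subtraction set {3, 5}:
k:     0  1  2  3  4  5  6  7  8  9 10 11 12 13 14
g(k):  0  0  0  1  1  1  2  2  0  0  0  1  1  1  2
So g(14) = 2.

2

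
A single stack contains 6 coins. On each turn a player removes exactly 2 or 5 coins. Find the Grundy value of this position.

1

Build the Grundy sequence with g(k) = mex{g(k−s) : s ∈ {2, 5}, s ≤ k}:
g(0) = mex{} = 0
g(1) = mex{} = 0
g(2) = mex{0} = 1
g(3) = mex{0} = 1
g(4) = mex{1} = 0
g(5) = mex{0,1} = 2
g(6) = mex{0} = 1
So g(6) = 1.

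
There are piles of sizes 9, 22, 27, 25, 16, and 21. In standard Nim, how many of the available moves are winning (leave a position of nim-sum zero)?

Compute the nim-sum pairwise:
9 XOR 22 = 31
31 XOR 27 = 4
4 XOR 25 = 29
29 XOR 16 = 13
13 XOR 21 = 24
The overall nim-sum is X = 24. A pile of size p has a winning move iff p XOR X < p (reduce it to p XOR X).
  9: 9 XOR 24 = 17 ≥ 9 — no move.
  22: 22 XOR 24 = 14 < 22 — winning move (to 14).
  27: 27 XOR 24 = 3 < 27 — winning move (to 3).
  25: 25 XOR 24 = 1 < 25 — winning move (to 1).
  16: 16 XOR 24 = 8 < 16 — winning move (to 8).
  21: 21 XOR 24 = 13 < 21 — winning move (to 13).
That gives 5 winning moves.

5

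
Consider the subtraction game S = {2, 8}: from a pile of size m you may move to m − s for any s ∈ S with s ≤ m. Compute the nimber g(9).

2

Grundy values for subtraction set {2, 8}:
k:     0  1  2  3  4  5  6  7  8  9
g(k):  0  0  1  1  0  0  1  1  2  2
So g(9) = 2.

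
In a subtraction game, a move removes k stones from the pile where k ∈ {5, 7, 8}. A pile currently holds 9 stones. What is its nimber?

Compute g(0), g(1), … for moves {5, 7, 8}:
g(0) = mex{} = 0
g(1) = mex{} = 0
g(2) = mex{} = 0
g(3) = mex{} = 0
g(4) = mex{} = 0
g(5) = mex{0} = 1
g(6) = mex{0} = 1
g(7) = mex{0} = 1
g(8) = mex{0} = 1
g(9) = mex{0} = 1
So g(9) = 1.

1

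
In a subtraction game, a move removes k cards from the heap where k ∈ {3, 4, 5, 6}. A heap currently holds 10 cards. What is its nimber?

Grundy values for subtraction set {3, 4, 5, 6}:
k:     0  1  2  3  4  5  6  7  8  9 10
g(k):  0  0  0  1  1  1  2  2  2  0  0
So g(10) = 0.

0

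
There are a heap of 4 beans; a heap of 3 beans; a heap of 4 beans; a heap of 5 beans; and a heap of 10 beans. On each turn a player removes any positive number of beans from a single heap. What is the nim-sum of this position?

12

Nim-sum: 4 XOR 3 XOR 4 XOR 5 XOR 10 = 12.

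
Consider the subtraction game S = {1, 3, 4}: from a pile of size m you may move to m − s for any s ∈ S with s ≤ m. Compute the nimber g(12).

3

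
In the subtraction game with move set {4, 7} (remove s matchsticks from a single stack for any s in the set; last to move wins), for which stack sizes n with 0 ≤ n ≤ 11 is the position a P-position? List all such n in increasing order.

0, 1, 2, 3, 11

Grundy values for subtraction set {4, 7}:
k:     0  1  2  3  4  5  6  7  8  9 10 11
g(k):  0  0  0  0  1  1  1  1  2  2  2  0
The P-positions (g = 0) in 0..11 are 0, 1, 2, 3, 11.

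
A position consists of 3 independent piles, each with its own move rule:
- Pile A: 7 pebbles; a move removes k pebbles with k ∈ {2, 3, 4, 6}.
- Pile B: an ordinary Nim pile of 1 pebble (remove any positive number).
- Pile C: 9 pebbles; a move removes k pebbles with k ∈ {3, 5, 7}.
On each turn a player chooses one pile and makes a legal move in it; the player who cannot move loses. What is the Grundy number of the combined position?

1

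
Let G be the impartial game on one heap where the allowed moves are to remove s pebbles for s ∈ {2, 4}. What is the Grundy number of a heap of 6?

0

Compute g(0), g(1), … for moves {2, 4}:
k:     0  1  2  3  4  5  6
g(k):  0  0  1  1  2  2  0
So g(6) = 0.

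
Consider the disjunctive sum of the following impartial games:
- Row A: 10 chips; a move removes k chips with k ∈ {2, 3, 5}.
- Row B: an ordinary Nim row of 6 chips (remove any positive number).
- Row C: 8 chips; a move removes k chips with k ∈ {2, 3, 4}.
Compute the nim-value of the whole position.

Build the Grundy sequence for row A with g(k) = mex{g(k−s) : s ∈ {2, 3, 5}, s ≤ k}:
k:     0  1  2  3  4  5  6  7  8  9 10
g(k):  0  0  1  1  2  2  3  0  0  1  1
So g(10) = 1.
Row B is a plain Nim row of size 6, so its Grundy value is 6.
For row C, compute g(0), g(1), … with moves {2, 3, 4}:
k:     0  1  2  3  4  5  6  7  8
g(k):  0  0  1  1  2  2  0  0  1
So g(8) = 1.
The value of a disjunctive sum is the nim-sum of the parts.
Combined value = 1 ⊕ 6 ⊕ 1 = 6.

6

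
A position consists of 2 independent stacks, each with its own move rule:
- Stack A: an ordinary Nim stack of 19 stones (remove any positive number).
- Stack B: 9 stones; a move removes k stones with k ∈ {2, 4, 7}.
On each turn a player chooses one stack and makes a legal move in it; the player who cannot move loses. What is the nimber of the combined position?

Stack A is a plain Nim stack of size 19, so its Grundy value is 19.
Grundy values for stack B (subtraction set {2, 4, 7}):
k:     0  1  2  3  4  5  6  7  8  9
g(k):  0  0  1  1  2  2  0  3  1  0
So g(9) = 0.
By the Sprague-Grundy theorem, the Grundy value of a sum of independent games is the XOR of the component values.
Combined value = 19 ⊕ 0 = 19.

19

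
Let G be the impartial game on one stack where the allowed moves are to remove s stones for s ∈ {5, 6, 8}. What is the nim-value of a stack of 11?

Compute g(0), g(1), … for moves {5, 6, 8}:
k:     0  1  2  3  4  5  6  7  8  9 10 11
g(k):  0  0  0  0  0  1  1  1  1  1  2  2
So g(11) = 2.

2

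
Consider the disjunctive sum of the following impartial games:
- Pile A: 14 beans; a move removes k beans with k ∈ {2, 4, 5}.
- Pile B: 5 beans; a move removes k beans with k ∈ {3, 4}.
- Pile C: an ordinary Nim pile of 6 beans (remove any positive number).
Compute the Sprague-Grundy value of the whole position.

7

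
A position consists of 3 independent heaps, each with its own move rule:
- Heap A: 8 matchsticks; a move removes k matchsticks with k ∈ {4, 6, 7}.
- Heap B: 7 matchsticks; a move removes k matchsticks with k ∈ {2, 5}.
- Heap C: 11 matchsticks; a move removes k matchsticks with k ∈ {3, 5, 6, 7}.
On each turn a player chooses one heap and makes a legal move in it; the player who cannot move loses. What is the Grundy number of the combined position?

2

For heap A, compute g(0), g(1), … with moves {4, 6, 7}:
g(0) = mex{} = 0
g(1) = mex{} = 0
g(2) = mex{} = 0
g(3) = mex{} = 0
g(4) = mex{0} = 1
g(5) = mex{0} = 1
g(6) = mex{0} = 1
g(7) = mex{0} = 1
g(8) = mex{0,1} = 2
So g(8) = 2.
For heap B, compute g(0), g(1), … with moves {2, 5}:
k:     0  1  2  3  4  5  6  7
g(k):  0  0  1  1  0  2  1  0
So g(7) = 0.
Build the Grundy sequence for heap C with g(k) = mex{g(k−s) : s ∈ {3, 5, 6, 7}, s ≤ k}:
g(0) = mex{} = 0
g(1) = mex{} = 0
g(2) = mex{} = 0
g(3) = mex{0} = 1
g(4) = mex{0} = 1
g(5) = mex{0} = 1
g(6) = mex{0,1} = 2
g(7) = mex{0,1} = 2
g(8) = mex{0,1} = 2
g(9) = mex{0,1,2} = 3
g(10) = mex{1,2} = 0
g(11) = mex{1,2} = 0
So g(11) = 0.
By the Sprague-Grundy theorem, the Grundy value of a sum of independent games is the XOR of the component values.
Combined value = 2 ⊕ 0 ⊕ 0 = 2.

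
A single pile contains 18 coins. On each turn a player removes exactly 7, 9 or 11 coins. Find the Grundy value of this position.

Build the Grundy sequence with g(k) = mex{g(k−s) : s ∈ {7, 9, 11}, s ≤ k}:
k:     0  1  2  3  4  5  6  7  8  9 10 11 12 13 14 15 16 17 18
g(k):  0  0  0  0  0  0  0  1  1  1  1  1  1  1  2  2  2  2  0
So g(18) = 0.

0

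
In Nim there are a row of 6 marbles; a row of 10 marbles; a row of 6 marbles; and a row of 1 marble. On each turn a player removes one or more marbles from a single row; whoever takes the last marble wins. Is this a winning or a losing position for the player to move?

Winning position

In binary:
  0110  (6)
  1010  (10)
  0110  (6)
  0001  (1)
  ----
  1011  (11)
The nim-sum is 11 ≠ 0, so this is an N-position: the player to move can win.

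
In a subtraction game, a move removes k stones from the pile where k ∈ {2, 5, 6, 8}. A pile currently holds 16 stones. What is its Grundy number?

1

Build the Grundy sequence with g(k) = mex{g(k−s) : s ∈ {2, 5, 6, 8}, s ≤ k}:
k:     0  1  2  3  4  5  6  7  8  9 10 11 12 13 14 15 16
g(k):  0  0  1  1  0  2  1  3  2  2  3  0  2  1  0  0  1
So g(16) = 1.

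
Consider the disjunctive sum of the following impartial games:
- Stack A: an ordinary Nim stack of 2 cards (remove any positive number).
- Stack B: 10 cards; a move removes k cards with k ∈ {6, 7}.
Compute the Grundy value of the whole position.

3

Stack A is a plain Nim stack of size 2, so its Grundy value is 2.
Grundy values for stack B (subtraction set {6, 7}):
g(0) = mex{} = 0
g(1) = mex{} = 0
g(2) = mex{} = 0
g(3) = mex{} = 0
g(4) = mex{} = 0
g(5) = mex{} = 0
g(6) = mex{0} = 1
g(7) = mex{0} = 1
g(8) = mex{0} = 1
g(9) = mex{0} = 1
g(10) = mex{0} = 1
So g(10) = 1.
By the Sprague-Grundy theorem, the Grundy value of a sum of independent games is the XOR of the component values.
Combined value = 2 XOR 1 = 3.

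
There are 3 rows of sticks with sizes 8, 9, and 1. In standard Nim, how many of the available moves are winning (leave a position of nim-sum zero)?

Write each in binary and XOR column by column:
  1000  (8)
  1001  (9)
  0001  (1)
  ----
  0000  (0)
The nim-sum is already 0, so every move leaves a nonzero nim-sum — there are no winning moves.

0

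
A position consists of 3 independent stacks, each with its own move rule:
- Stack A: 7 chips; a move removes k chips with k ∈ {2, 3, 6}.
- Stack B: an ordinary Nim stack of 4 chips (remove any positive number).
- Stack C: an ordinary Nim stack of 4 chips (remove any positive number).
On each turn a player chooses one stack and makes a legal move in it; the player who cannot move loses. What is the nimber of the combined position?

1

Build the Grundy sequence for stack A with g(k) = mex{g(k−s) : s ∈ {2, 3, 6}, s ≤ k}:
g(0) = mex{} = 0
g(1) = mex{} = 0
g(2) = mex{0} = 1
g(3) = mex{0} = 1
g(4) = mex{0,1} = 2
g(5) = mex{1} = 0
g(6) = mex{0,1,2} = 3
g(7) = mex{0,2} = 1
So g(7) = 1.
Stack B is a plain Nim stack of size 4, so its Grundy value is 4.
Stack C is a plain Nim stack of size 4, so its Grundy value is 4.
The value of a disjunctive sum is the nim-sum of the parts.
Combined value = 1 ⊕ 4 ⊕ 4 = 1.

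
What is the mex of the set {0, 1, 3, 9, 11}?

The values 0, 1 are all present; 2 is the first non-negative integer missing from the set.

2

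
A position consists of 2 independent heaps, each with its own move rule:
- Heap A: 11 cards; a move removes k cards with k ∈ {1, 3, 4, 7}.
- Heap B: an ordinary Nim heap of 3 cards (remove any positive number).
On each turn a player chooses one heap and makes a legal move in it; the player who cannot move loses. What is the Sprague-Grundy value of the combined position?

2

For heap A, compute g(0), g(1), … with moves {1, 3, 4, 7}:
k:     0  1  2  3  4  5  6  7  8  9 10 11
g(k):  0  1  0  1  2  3  2  3  0  1  0  1
So g(11) = 1.
Heap B is a plain Nim heap of size 3, so its Grundy value is 3.
The value of a disjunctive sum is the nim-sum of the parts.
Combined value = 1 XOR 3 = 2.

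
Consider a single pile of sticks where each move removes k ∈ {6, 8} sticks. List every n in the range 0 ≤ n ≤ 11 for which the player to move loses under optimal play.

Build the Grundy sequence with g(k) = mex{g(k−s) : s ∈ {6, 8}, s ≤ k}:
g(0) = mex{} = 0
g(1) = mex{} = 0
g(2) = mex{} = 0
g(3) = mex{} = 0
g(4) = mex{} = 0
g(5) = mex{} = 0
g(6) = mex{0} = 1
g(7) = mex{0} = 1
g(8) = mex{0} = 1
g(9) = mex{0} = 1
g(10) = mex{0} = 1
g(11) = mex{0} = 1
The P-positions (g = 0) in 0..11 are 0, 1, 2, 3, 4, 5.

0, 1, 2, 3, 4, 5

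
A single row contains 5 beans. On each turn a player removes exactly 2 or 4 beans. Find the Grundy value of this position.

Grundy values for subtraction set {2, 4}:
k:     0  1  2  3  4  5
g(k):  0  0  1  1  2  2
So g(5) = 2.

2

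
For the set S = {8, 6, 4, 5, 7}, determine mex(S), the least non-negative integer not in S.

0 is not in the set, so the mex is 0.

0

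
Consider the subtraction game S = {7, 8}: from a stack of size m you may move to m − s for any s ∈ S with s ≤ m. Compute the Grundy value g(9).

1

Compute g(0), g(1), … for moves {7, 8}:
k:     0  1  2  3  4  5  6  7  8  9
g(k):  0  0  0  0  0  0  0  1  1  1
So g(9) = 1.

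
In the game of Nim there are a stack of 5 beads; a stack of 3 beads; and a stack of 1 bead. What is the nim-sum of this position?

7

Compute the nim-sum pairwise:
5 ^ 3 = 6
6 ^ 1 = 7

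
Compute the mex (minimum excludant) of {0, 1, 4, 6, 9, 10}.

The values 0, 1 are all present; 2 is the first non-negative integer missing from the set.

2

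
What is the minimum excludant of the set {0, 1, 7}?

2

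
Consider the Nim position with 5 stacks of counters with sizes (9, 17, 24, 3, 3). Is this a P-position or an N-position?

P-position

Bitwise XOR of the heap sizes:
  01001  (9)
  10001  (17)
  11000  (24)
  00011  (3)
  00011  (3)
  -----
  00000  (0)
The nim-sum is 0, so this is a P-position: the player to move is in a losing position under optimal play.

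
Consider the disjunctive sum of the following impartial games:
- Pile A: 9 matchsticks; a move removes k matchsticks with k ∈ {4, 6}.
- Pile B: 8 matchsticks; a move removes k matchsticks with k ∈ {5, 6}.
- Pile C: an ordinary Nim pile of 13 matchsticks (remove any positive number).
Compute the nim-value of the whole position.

Build the Grundy sequence for pile A with g(k) = mex{g(k−s) : s ∈ {4, 6}, s ≤ k}:
k:     0  1  2  3  4  5  6  7  8  9
g(k):  0  0  0  0  1  1  1  1  2  2
So g(9) = 2.
For pile B, compute g(0), g(1), … with moves {5, 6}:
g(0) = mex{} = 0
g(1) = mex{} = 0
g(2) = mex{} = 0
g(3) = mex{} = 0
g(4) = mex{} = 0
g(5) = mex{0} = 1
g(6) = mex{0} = 1
g(7) = mex{0} = 1
g(8) = mex{0} = 1
So g(8) = 1.
Pile C is a plain Nim pile of size 13, so its Grundy value is 13.
By the Sprague-Grundy theorem, the Grundy value of a sum of independent games is the XOR of the component values.
Combined value = 2 ⊕ 1 ⊕ 13 = 14.

14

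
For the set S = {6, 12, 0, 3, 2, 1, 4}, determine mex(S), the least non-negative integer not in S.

5

The values 0, 1, 2, 3, 4 are all present; 5 is the first non-negative integer missing from the set.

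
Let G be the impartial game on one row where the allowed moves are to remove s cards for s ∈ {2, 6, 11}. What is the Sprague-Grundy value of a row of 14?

3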